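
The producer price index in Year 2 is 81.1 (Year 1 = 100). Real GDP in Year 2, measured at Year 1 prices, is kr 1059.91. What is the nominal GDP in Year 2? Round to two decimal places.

Nominal = Real × (Index/100) = 1059.91 × (81.1/100)
        = 1059.91 × 0.811 = 859.5870

859.59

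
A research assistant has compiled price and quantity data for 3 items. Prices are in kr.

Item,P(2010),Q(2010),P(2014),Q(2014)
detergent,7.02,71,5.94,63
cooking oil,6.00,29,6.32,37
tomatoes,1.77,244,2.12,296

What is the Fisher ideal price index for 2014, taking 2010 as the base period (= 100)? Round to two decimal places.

Laspeyres component (base-period weights):
ΣP(2014)Q(2010) = 5.94×71 + 6.32×29 + 2.12×244 = 421.74 + 183.28 + 517.28 = 1122.3
ΣP(2010)Q(2010) = 7.02×71 + 6.00×29 + 1.77×244 = 498.42 + 174 + 431.88 = 1104.3
L = 1122.3 / 1104.3 × 100 = 101.6300
Paasche component (current-period weights):
ΣP(2014)Q(2014) = 5.94×63 + 6.32×37 + 2.12×296 = 374.22 + 233.84 + 627.52 = 1235.58
ΣP(2010)Q(2014) = 7.02×63 + 6.00×37 + 1.77×296 = 442.26 + 222 + 523.92 = 1188.18
P = 1235.58 / 1188.18 × 100 = 103.9893
Fisher = √(L × P) = √(101.6300 × 103.9893) = 102.8029

102.80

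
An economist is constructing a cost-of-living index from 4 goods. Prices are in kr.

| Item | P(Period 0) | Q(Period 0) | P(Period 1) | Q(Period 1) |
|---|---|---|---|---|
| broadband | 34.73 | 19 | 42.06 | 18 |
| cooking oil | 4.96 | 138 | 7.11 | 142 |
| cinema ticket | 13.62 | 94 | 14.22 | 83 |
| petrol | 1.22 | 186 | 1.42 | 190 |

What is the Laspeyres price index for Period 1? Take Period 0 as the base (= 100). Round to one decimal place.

118.6

Laspeyres price index uses base-period quantities as weights.
ΣP(Period 1)·Q(Period 0) = 42.06×19 + 7.11×138 + 14.22×94 + 1.42×186 = 799.14 + 981.18 + 1336.68 + 264.12 = 3381.12
ΣP(Period 0)·Q(Period 0) = 34.73×19 + 4.96×138 + 13.62×94 + 1.22×186 = 659.87 + 684.48 + 1280.28 + 226.92 = 2851.55
Index = 3381.12 / 2851.55 × 100 = 118.5713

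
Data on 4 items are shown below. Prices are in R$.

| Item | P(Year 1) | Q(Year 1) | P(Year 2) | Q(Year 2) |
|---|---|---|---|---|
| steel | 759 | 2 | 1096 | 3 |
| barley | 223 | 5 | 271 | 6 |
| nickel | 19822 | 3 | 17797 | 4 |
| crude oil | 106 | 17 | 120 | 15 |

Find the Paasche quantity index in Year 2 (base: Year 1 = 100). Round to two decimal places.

132.09

Paasche quantity index uses current-period prices as weights.
ΣP(Year 2)·Q(Year 2) = 1096×3 + 271×6 + 17797×4 + 120×15 = 3288 + 1626 + 71188 + 1800 = 77902
ΣP(Year 2)·Q(Year 1) = 1096×2 + 271×5 + 17797×3 + 120×17 = 2192 + 1355 + 53391 + 2040 = 58978
Index = 77902 / 58978 × 100 = 132.0865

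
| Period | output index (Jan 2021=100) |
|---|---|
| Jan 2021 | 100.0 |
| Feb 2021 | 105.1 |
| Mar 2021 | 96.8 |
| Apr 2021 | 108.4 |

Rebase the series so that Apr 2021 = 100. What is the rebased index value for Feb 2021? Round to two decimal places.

Rebased(Feb 2021) = 105.1 / 108.4 × 100 = 96.9557

96.96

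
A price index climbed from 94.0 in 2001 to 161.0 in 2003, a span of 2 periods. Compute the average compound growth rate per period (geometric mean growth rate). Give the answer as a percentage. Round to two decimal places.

Growth factor = (161.0/94.0)^(1/2) = (1.712766)^(1/2) = 1.308727
Growth rate = 1.308727 − 1 = 0.308727 = 30.8727%

30.87%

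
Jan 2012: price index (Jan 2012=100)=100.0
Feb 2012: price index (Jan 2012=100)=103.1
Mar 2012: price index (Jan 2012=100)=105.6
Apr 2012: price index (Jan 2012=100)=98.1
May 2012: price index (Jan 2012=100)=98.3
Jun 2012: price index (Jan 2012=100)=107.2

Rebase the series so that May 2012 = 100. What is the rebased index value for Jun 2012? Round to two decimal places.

109.05

Rebased(Jun 2012) = 107.2 / 98.3 × 100 = 109.0539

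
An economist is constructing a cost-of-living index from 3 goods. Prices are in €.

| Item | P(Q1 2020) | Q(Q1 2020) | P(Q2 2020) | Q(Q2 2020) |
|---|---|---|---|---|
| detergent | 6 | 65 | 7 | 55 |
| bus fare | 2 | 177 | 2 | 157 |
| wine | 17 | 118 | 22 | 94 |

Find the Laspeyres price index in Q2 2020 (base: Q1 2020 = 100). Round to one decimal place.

123.8

Laspeyres price index uses base-period quantities as weights.
ΣP(Q2 2020)·Q(Q1 2020) = 7×65 + 2×177 + 22×118 = 455 + 354 + 2596 = 3405
ΣP(Q1 2020)·Q(Q1 2020) = 6×65 + 2×177 + 17×118 = 390 + 354 + 2006 = 2750
Index = 3405 / 2750 × 100 = 123.8182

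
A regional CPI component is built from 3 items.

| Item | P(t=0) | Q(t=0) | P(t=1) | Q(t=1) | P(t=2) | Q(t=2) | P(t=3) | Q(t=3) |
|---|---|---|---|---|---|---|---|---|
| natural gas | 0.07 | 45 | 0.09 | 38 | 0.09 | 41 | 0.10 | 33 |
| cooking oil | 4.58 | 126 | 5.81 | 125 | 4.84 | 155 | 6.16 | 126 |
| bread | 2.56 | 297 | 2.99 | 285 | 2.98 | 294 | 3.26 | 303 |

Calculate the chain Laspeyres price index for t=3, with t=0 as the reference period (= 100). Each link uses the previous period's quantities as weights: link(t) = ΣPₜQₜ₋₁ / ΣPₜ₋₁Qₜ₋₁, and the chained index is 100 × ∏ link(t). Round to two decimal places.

Link t=0→t=1:
ΣP(t=1)Q(t=0) = 0.09×45 + 5.81×126 + 2.99×297 = 4.05 + 732.06 + 888.03 = 1624.14
ΣP(t=0)Q(t=0) = 0.07×45 + 4.58×126 + 2.56×297 = 3.15 + 577.08 + 760.32 = 1340.55
link = 1624.14/1340.55 = 1.211547
Link t=1→t=2:
ΣP(t=2)Q(t=1) = 0.09×38 + 4.84×125 + 2.98×285 = 3.42 + 605 + 849.3 = 1457.72
ΣP(t=1)Q(t=1) = 0.09×38 + 5.81×125 + 2.99×285 = 3.42 + 726.25 + 852.15 = 1581.82
link = 1457.72/1581.82 = 0.921546
Link t=2→t=3:
ΣP(t=3)Q(t=2) = 0.10×41 + 6.16×155 + 3.26×294 = 4.1 + 954.8 + 958.44 = 1917.34
ΣP(t=2)Q(t=2) = 0.09×41 + 4.84×155 + 2.98×294 = 3.69 + 750.2 + 876.12 = 1630.01
link = 1917.34/1630.01 = 1.176275
Chained index = 100 × 1.211547 × 0.921546 × 1.176275 = 131.3307

131.33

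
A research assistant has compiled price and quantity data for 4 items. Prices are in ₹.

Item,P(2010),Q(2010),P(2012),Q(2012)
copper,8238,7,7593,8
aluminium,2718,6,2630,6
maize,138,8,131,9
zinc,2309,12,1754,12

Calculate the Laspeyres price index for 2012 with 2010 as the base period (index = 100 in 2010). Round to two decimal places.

Laspeyres price index uses base-period quantities as weights.
ΣP(2012)·Q(2010) = 7593×7 + 2630×6 + 131×8 + 1754×12 = 53151 + 15780 + 1048 + 21048 = 91027
ΣP(2010)·Q(2010) = 8238×7 + 2718×6 + 138×8 + 2309×12 = 57666 + 16308 + 1104 + 27708 = 102786
Index = 91027 / 102786 × 100 = 88.5597

88.56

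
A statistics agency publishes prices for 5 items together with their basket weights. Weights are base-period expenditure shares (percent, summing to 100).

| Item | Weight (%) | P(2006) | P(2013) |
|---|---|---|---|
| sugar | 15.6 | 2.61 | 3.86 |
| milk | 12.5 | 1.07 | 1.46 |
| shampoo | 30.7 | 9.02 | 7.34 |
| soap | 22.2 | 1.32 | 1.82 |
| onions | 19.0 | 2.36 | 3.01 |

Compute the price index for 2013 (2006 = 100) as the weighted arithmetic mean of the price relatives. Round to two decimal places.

sugar: 15.6 × (3.86/2.61) = 15.6 × 1.478927 = 23.0713
milk: 12.5 × (1.46/1.07) = 12.5 × 1.364486 = 17.0561
shampoo: 30.7 × (7.34/9.02) = 30.7 × 0.813747 = 24.9820
soap: 22.2 × (1.82/1.32) = 22.2 × 1.378788 = 30.6091
onions: 19.0 × (3.01/2.36) = 19.0 × 1.275424 = 24.2331
Index = Σ wᵢ·(p₁ᵢ/p₀ᵢ) = 23.0713 + 17.0561 + 24.9820 + 30.6091 + 24.2331 = 119.9515

119.95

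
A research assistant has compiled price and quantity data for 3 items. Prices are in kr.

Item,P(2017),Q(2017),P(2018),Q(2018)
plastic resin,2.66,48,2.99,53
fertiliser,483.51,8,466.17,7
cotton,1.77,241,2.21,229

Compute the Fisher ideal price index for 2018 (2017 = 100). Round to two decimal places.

Laspeyres component (base-period weights):
ΣP(2018)Q(2017) = 2.99×48 + 466.17×8 + 2.21×241 = 143.52 + 3729.36 + 532.61 = 4405.49
ΣP(2017)Q(2017) = 2.66×48 + 483.51×8 + 1.77×241 = 127.68 + 3868.08 + 426.57 = 4422.33
L = 4405.49 / 4422.33 × 100 = 99.6192
Paasche component (current-period weights):
ΣP(2018)Q(2018) = 2.99×53 + 466.17×7 + 2.21×229 = 158.47 + 3263.19 + 506.09 = 3927.75
ΣP(2017)Q(2018) = 2.66×53 + 483.51×7 + 1.77×229 = 140.98 + 3384.57 + 405.33 = 3930.88
P = 3927.75 / 3930.88 × 100 = 99.9204
Fisher = √(L × P) = √(99.6192 × 99.9204) = 99.7697

99.77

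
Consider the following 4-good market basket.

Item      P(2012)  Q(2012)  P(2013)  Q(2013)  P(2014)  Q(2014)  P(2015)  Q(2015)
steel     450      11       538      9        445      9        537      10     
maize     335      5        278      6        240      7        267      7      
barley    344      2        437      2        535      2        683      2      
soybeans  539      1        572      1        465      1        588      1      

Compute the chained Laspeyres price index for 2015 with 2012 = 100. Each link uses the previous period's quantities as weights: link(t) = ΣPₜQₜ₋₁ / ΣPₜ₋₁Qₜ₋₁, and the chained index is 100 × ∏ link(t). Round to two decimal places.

Link 2012→2013:
ΣP(2013)Q(2012) = 538×11 + 278×5 + 437×2 + 572×1 = 5918 + 1390 + 874 + 572 = 8754
ΣP(2012)Q(2012) = 450×11 + 335×5 + 344×2 + 539×1 = 4950 + 1675 + 688 + 539 = 7852
link = 8754/7852 = 1.114875
Link 2013→2014:
ΣP(2014)Q(2013) = 445×9 + 240×6 + 535×2 + 465×1 = 4005 + 1440 + 1070 + 465 = 6980
ΣP(2013)Q(2013) = 538×9 + 278×6 + 437×2 + 572×1 = 4842 + 1668 + 874 + 572 = 7956
link = 6980/7956 = 0.877325
Link 2014→2015:
ΣP(2015)Q(2014) = 537×9 + 267×7 + 683×2 + 588×1 = 4833 + 1869 + 1366 + 588 = 8656
ΣP(2014)Q(2014) = 445×9 + 240×7 + 535×2 + 465×1 = 4005 + 1680 + 1070 + 465 = 7220
link = 8656/7220 = 1.198892
Chained index = 100 × 1.114875 × 0.877325 × 1.198892 = 117.2646

117.26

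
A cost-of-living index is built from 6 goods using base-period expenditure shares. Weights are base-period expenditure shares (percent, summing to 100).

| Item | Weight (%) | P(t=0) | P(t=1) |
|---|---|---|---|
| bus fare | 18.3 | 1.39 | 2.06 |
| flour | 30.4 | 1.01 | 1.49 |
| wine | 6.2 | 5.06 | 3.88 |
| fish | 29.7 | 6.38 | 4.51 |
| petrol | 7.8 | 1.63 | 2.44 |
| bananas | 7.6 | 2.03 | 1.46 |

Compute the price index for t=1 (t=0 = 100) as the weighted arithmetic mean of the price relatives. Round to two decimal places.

114.86

bus fare: 18.3 × (2.06/1.39) = 18.3 × 1.482014 = 27.1209
flour: 30.4 × (1.49/1.01) = 30.4 × 1.475248 = 44.8475
wine: 6.2 × (3.88/5.06) = 6.2 × 0.766798 = 4.7542
fish: 29.7 × (4.51/6.38) = 29.7 × 0.706897 = 20.9948
petrol: 7.8 × (2.44/1.63) = 7.8 × 1.496933 = 11.6761
bananas: 7.6 × (1.46/2.03) = 7.6 × 0.719212 = 5.4660
Index = Σ wᵢ·(p₁ᵢ/p₀ᵢ) = 27.1209 + 44.8475 + 4.7542 + 20.9948 + 11.6761 + 5.4660 = 114.8594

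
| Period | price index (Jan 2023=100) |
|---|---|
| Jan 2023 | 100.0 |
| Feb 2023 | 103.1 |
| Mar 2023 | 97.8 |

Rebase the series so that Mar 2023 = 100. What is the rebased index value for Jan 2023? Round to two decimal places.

Rebased(Jan 2023) = 100.0 / 97.8 × 100 = 102.2495

102.25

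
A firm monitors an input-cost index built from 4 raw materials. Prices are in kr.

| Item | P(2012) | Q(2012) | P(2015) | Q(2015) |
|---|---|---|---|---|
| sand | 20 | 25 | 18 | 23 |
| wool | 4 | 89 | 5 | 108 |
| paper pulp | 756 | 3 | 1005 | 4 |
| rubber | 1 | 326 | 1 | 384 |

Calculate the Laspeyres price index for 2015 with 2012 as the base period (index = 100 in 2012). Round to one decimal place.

122.8

Laspeyres price index uses base-period quantities as weights.
ΣP(2015)·Q(2012) = 18×25 + 5×89 + 1005×3 + 1×326 = 450 + 445 + 3015 + 326 = 4236
ΣP(2012)·Q(2012) = 20×25 + 4×89 + 756×3 + 1×326 = 500 + 356 + 2268 + 326 = 3450
Index = 4236 / 3450 × 100 = 122.7826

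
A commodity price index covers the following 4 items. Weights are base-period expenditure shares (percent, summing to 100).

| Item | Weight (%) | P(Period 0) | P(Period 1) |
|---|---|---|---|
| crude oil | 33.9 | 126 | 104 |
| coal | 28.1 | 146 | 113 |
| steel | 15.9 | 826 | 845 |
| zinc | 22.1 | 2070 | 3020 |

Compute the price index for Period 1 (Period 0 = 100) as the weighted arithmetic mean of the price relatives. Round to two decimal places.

crude oil: 33.9 × (104/126) = 33.9 × 0.825397 = 27.9810
coal: 28.1 × (113/146) = 28.1 × 0.773973 = 21.7486
steel: 15.9 × (845/826) = 15.9 × 1.023002 = 16.2657
zinc: 22.1 × (3020/2070) = 22.1 × 1.458937 = 32.2425
Index = Σ wᵢ·(p₁ᵢ/p₀ᵢ) = 27.9810 + 21.7486 + 16.2657 + 32.2425 = 98.2378

98.24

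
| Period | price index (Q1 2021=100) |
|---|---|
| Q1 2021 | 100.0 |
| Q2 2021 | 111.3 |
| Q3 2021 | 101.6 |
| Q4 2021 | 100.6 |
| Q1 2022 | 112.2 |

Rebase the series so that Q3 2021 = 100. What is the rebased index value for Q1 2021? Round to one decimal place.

Rebased(Q1 2021) = 100.0 / 101.6 × 100 = 98.4252

98.4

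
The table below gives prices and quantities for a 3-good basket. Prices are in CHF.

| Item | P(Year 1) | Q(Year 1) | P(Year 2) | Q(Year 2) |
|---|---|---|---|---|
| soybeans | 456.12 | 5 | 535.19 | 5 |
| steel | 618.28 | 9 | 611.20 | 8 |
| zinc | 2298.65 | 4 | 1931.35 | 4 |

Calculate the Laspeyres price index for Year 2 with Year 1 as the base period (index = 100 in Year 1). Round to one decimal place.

Laspeyres price index uses base-period quantities as weights.
ΣP(Year 2)·Q(Year 1) = 535.19×5 + 611.20×9 + 1931.35×4 = 2675.95 + 5500.8 + 7725.4 = 15902.15
ΣP(Year 1)·Q(Year 1) = 456.12×5 + 618.28×9 + 2298.65×4 = 2280.6 + 5564.52 + 9194.6 = 17039.72
Index = 15902.15 / 17039.72 × 100 = 93.3240

93.3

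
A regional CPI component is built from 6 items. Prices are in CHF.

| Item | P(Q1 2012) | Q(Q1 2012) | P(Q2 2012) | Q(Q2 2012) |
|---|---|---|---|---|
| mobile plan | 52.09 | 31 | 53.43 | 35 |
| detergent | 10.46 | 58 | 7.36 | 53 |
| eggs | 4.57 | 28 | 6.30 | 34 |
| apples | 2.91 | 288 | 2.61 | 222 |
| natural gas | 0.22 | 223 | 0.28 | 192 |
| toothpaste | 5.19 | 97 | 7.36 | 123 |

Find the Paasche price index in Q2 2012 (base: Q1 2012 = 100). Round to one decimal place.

Paasche price index uses current-period quantities as weights.
ΣP(Q2 2012)·Q(Q2 2012) = 53.43×35 + 7.36×53 + 6.30×34 + 2.61×222 + 0.28×192 + 7.36×123 = 1870.05 + 390.08 + 214.2 + 579.42 + 53.76 + 905.28 = 4012.79
ΣP(Q1 2012)·Q(Q2 2012) = 52.09×35 + 10.46×53 + 4.57×34 + 2.91×222 + 0.22×192 + 5.19×123 = 1823.15 + 554.38 + 155.38 + 646.02 + 42.24 + 638.37 = 3859.54
Index = 4012.79 / 3859.54 × 100 = 103.9707

104.0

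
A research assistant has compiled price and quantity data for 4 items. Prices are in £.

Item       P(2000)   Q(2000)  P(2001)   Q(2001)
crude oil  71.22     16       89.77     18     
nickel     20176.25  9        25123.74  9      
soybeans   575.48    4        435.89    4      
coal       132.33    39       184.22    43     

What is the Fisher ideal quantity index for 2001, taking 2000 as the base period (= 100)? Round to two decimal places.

100.37

Laspeyres component (base-period weights):
ΣP(2000)Q(2001) = 71.22×18 + 20176.25×9 + 575.48×4 + 132.33×43 = 1281.96 + 181586.25 + 2301.92 + 5690.19 = 190860.32
ΣP(2000)Q(2000) = 71.22×16 + 20176.25×9 + 575.48×4 + 132.33×39 = 1139.52 + 181586.25 + 2301.92 + 5160.87 = 190188.56
L = 190860.32 / 190188.56 × 100 = 100.3532
Paasche component (current-period weights):
ΣP(2001)Q(2001) = 89.77×18 + 25123.74×9 + 435.89×4 + 184.22×43 = 1615.86 + 226113.66 + 1743.56 + 7921.46 = 237394.54
ΣP(2001)Q(2000) = 89.77×16 + 25123.74×9 + 435.89×4 + 184.22×39 = 1436.32 + 226113.66 + 1743.56 + 7184.58 = 236478.12
P = 237394.54 / 236478.12 × 100 = 100.3875
Fisher = √(L × P) = √(100.3532 × 100.3875) = 100.3704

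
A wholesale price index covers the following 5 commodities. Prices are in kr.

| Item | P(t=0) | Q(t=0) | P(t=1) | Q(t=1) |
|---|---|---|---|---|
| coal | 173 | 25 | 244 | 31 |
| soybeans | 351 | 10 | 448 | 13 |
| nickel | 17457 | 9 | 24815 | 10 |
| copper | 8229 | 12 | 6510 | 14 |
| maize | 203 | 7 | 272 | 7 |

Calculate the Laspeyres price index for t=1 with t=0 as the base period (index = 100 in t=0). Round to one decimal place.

118.4

Laspeyres price index uses base-period quantities as weights.
ΣP(t=1)·Q(t=0) = 244×25 + 448×10 + 24815×9 + 6510×12 + 272×7 = 6100 + 4480 + 223335 + 78120 + 1904 = 313939
ΣP(t=0)·Q(t=0) = 173×25 + 351×10 + 17457×9 + 8229×12 + 203×7 = 4325 + 3510 + 157113 + 98748 + 1421 = 265117
Index = 313939 / 265117 × 100 = 118.4153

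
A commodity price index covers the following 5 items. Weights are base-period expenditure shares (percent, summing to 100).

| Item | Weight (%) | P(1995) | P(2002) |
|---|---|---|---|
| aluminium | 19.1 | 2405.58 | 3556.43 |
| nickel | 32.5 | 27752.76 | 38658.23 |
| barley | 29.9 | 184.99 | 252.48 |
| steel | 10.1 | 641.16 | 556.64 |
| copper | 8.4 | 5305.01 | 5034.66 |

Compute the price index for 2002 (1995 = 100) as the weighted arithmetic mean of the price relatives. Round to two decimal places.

131.06

aluminium: 19.1 × (3556.43/2405.58) = 19.1 × 1.478409 = 28.2376
nickel: 32.5 × (38658.23/27752.76) = 32.5 × 1.392951 = 45.2709
barley: 29.9 × (252.48/184.99) = 29.9 × 1.364831 = 40.8084
steel: 10.1 × (556.64/641.16) = 10.1 × 0.868176 = 8.7686
copper: 8.4 × (5034.66/5305.01) = 8.4 × 0.949039 = 7.9719
Index = Σ wᵢ·(p₁ᵢ/p₀ᵢ) = 28.2376 + 45.2709 + 40.8084 + 8.7686 + 7.9719 = 131.0574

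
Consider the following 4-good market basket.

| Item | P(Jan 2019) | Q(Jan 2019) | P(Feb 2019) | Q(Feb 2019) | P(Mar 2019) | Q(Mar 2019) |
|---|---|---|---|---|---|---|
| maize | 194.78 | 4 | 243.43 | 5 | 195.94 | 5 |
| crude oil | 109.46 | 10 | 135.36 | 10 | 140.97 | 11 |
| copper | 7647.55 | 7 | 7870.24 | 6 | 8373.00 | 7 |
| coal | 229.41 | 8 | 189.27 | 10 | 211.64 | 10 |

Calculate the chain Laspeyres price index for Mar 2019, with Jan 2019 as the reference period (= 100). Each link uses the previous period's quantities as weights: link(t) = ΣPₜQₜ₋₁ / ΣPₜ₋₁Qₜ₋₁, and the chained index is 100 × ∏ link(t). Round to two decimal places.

109.05

Link Jan 2019→Feb 2019:
ΣP(Feb 2019)Q(Jan 2019) = 243.43×4 + 135.36×10 + 7870.24×7 + 189.27×8 = 973.72 + 1353.6 + 55091.68 + 1514.16 = 58933.16
ΣP(Jan 2019)Q(Jan 2019) = 194.78×4 + 109.46×10 + 7647.55×7 + 229.41×8 = 779.12 + 1094.6 + 53532.85 + 1835.28 = 57241.85
link = 58933.16/57241.85 = 1.029547
Link Feb 2019→Mar 2019:
ΣP(Mar 2019)Q(Feb 2019) = 195.94×5 + 140.97×10 + 8373.00×6 + 211.64×10 = 979.7 + 1409.7 + 50238 + 2116.4 = 54743.8
ΣP(Feb 2019)Q(Feb 2019) = 243.43×5 + 135.36×10 + 7870.24×6 + 189.27×10 = 1217.15 + 1353.6 + 47221.44 + 1892.7 = 51684.89
link = 54743.8/51684.89 = 1.059184
Chained index = 100 × 1.029547 × 1.059184 = 109.0479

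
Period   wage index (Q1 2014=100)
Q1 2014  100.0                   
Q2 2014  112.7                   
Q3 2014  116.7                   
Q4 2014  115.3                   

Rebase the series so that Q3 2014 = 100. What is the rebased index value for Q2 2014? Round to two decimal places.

96.57

Rebased(Q2 2014) = 112.7 / 116.7 × 100 = 96.5724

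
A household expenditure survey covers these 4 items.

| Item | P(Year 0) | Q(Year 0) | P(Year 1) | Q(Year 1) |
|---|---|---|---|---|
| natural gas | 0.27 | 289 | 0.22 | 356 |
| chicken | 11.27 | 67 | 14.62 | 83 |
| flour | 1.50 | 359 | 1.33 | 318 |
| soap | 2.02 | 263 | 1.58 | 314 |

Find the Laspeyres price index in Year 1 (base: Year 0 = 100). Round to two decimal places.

Laspeyres price index uses base-period quantities as weights.
ΣP(Year 1)·Q(Year 0) = 0.22×289 + 14.62×67 + 1.33×359 + 1.58×263 = 63.58 + 979.54 + 477.47 + 415.54 = 1936.13
ΣP(Year 0)·Q(Year 0) = 0.27×289 + 11.27×67 + 1.50×359 + 2.02×263 = 78.03 + 755.09 + 538.5 + 531.26 = 1902.88
Index = 1936.13 / 1902.88 × 100 = 101.7474

101.75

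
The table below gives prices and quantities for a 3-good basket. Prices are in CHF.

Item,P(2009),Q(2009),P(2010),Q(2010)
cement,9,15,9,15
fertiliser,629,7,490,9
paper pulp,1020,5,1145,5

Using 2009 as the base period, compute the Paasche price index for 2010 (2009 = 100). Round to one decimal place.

Paasche price index uses current-period quantities as weights.
ΣP(2010)·Q(2010) = 9×15 + 490×9 + 1145×5 = 135 + 4410 + 5725 = 10270
ΣP(2009)·Q(2010) = 9×15 + 629×9 + 1020×5 = 135 + 5661 + 5100 = 10896
Index = 10270 / 10896 × 100 = 94.2548

94.3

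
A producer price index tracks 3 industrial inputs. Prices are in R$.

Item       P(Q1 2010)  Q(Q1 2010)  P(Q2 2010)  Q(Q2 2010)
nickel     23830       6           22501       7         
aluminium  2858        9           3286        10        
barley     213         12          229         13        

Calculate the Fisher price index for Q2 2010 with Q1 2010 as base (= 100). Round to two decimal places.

Laspeyres component (base-period weights):
ΣP(Q2 2010)Q(Q1 2010) = 22501×6 + 3286×9 + 229×12 = 135006 + 29574 + 2748 = 167328
ΣP(Q1 2010)Q(Q1 2010) = 23830×6 + 2858×9 + 213×12 = 142980 + 25722 + 2556 = 171258
L = 167328 / 171258 × 100 = 97.7052
Paasche component (current-period weights):
ΣP(Q2 2010)Q(Q2 2010) = 22501×7 + 3286×10 + 229×13 = 157507 + 32860 + 2977 = 193344
ΣP(Q1 2010)Q(Q2 2010) = 23830×7 + 2858×10 + 213×13 = 166810 + 28580 + 2769 = 198159
P = 193344 / 198159 × 100 = 97.5701
Fisher = √(L × P) = √(97.7052 × 97.5701) = 97.6377

97.64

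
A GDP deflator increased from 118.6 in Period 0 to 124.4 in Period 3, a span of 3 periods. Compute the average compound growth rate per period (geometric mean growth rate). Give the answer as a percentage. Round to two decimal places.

Growth factor = (124.4/118.6)^(1/3) = (1.048904)^(1/3) = 1.016043
Growth rate = 1.016043 − 1 = 0.016043 = 1.6043%

1.60%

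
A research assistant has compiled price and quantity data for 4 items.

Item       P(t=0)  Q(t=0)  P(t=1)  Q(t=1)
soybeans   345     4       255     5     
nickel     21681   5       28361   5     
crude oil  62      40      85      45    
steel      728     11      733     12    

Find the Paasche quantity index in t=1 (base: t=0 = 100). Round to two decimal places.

100.92

Paasche quantity index uses current-period prices as weights.
ΣP(t=1)·Q(t=1) = 255×5 + 28361×5 + 85×45 + 733×12 = 1275 + 141805 + 3825 + 8796 = 155701
ΣP(t=1)·Q(t=0) = 255×4 + 28361×5 + 85×40 + 733×11 = 1020 + 141805 + 3400 + 8063 = 154288
Index = 155701 / 154288 × 100 = 100.9158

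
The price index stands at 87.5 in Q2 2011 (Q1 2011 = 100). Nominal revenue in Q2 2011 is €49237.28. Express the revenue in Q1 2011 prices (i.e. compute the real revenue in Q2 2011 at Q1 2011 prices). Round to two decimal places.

56271.18

Real = Nominal ÷ (Index/100) = 49237.28 ÷ (87.5/100)
     = 49237.28 ÷ 0.875 = 56271.1771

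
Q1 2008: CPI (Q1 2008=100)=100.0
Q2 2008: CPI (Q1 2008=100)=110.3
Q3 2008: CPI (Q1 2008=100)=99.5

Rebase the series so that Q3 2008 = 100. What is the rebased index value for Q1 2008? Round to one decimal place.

Rebased(Q1 2008) = 100.0 / 99.5 × 100 = 100.5025

100.5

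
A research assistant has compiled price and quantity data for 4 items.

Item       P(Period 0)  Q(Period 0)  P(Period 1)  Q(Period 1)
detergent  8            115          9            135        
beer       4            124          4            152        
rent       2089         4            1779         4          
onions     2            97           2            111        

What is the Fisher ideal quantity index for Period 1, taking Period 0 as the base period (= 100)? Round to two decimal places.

Laspeyres component (base-period weights):
ΣP(Period 0)Q(Period 1) = 8×135 + 4×152 + 2089×4 + 2×111 = 1080 + 608 + 8356 + 222 = 10266
ΣP(Period 0)Q(Period 0) = 8×115 + 4×124 + 2089×4 + 2×97 = 920 + 496 + 8356 + 194 = 9966
L = 10266 / 9966 × 100 = 103.0102
Paasche component (current-period weights):
ΣP(Period 1)Q(Period 1) = 9×135 + 4×152 + 1779×4 + 2×111 = 1215 + 608 + 7116 + 222 = 9161
ΣP(Period 1)Q(Period 0) = 9×115 + 4×124 + 1779×4 + 2×97 = 1035 + 496 + 7116 + 194 = 8841
P = 9161 / 8841 × 100 = 103.6195
Fisher = √(L × P) = √(103.0102 × 103.6195) = 103.3144

103.31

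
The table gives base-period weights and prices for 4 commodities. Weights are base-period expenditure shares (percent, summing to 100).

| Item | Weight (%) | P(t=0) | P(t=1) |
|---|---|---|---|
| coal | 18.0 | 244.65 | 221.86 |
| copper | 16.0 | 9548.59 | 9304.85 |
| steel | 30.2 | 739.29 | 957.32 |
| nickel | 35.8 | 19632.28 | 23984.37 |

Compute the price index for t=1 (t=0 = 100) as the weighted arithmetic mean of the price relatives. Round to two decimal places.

114.76

coal: 18.0 × (221.86/244.65) = 18.0 × 0.906847 = 16.3232
copper: 16.0 × (9304.85/9548.59) = 16.0 × 0.974474 = 15.5916
steel: 30.2 × (957.32/739.29) = 30.2 × 1.294918 = 39.1065
nickel: 35.8 × (23984.37/19632.28) = 35.8 × 1.221680 = 43.7362
Index = Σ wᵢ·(p₁ᵢ/p₀ᵢ) = 16.3232 + 15.5916 + 39.1065 + 43.7362 = 114.7575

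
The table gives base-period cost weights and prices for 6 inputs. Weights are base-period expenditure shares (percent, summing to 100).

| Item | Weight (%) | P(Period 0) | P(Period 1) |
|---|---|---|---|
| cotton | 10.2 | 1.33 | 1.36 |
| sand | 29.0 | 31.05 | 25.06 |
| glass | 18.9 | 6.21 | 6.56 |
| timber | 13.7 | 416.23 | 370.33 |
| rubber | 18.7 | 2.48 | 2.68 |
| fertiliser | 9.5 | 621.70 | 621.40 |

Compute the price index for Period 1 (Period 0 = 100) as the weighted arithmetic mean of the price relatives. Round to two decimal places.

cotton: 10.2 × (1.36/1.33) = 10.2 × 1.022556 = 10.4301
sand: 29.0 × (25.06/31.05) = 29.0 × 0.807085 = 23.4055
glass: 18.9 × (6.56/6.21) = 18.9 × 1.056361 = 19.9652
timber: 13.7 × (370.33/416.23) = 13.7 × 0.889724 = 12.1892
rubber: 18.7 × (2.68/2.48) = 18.7 × 1.080645 = 20.2081
fertiliser: 9.5 × (621.40/621.70) = 9.5 × 0.999517 = 9.4954
Index = Σ wᵢ·(p₁ᵢ/p₀ᵢ) = 10.4301 + 23.4055 + 19.9652 + 12.1892 + 20.2081 + 9.4954 = 95.6935

95.69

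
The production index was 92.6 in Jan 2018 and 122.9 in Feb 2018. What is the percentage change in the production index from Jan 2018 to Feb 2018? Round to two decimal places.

32.72%

Change = (122.9 − 92.6) / 92.6 × 100
       = 30.3 / 92.6 × 100 = 32.7214%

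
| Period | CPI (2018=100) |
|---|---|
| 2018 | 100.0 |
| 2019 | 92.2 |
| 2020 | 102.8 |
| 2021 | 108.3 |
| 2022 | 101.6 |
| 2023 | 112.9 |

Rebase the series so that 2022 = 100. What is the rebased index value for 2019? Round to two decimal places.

90.75

Rebased(2019) = 92.2 / 101.6 × 100 = 90.7480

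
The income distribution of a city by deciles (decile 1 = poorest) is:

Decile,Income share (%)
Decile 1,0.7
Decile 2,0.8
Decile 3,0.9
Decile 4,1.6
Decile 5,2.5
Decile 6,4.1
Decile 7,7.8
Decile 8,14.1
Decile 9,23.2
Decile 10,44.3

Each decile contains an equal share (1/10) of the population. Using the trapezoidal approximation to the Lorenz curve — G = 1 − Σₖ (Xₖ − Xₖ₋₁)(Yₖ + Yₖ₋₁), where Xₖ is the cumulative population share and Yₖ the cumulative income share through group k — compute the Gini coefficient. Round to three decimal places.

Cumulative income shares Yₖ: 0.0070, 0.0150, 0.0240, 0.0400, 0.0650, 0.1060, 0.1840, 0.3250, 0.5570, 1.0000
Σ (Xₖ−Xₖ₋₁)(Yₖ+Yₖ₋₁) = (1/10)(0.0070+0.0000) + (1/10)(0.0150+0.0070) + (1/10)(0.0240+0.0150) + (1/10)(0.0400+0.0240) + (1/10)(0.0650+0.0400) + (1/10)(0.1060+0.0650) + (1/10)(0.1840+0.1060) + (1/10)(0.3250+0.1840) + (1/10)(0.5570+0.3250) + (1/10)(1.0000+0.5570)
  = 0.0007 + 0.0022 + 0.0039 + 0.0064 + 0.0105 + 0.0171 + 0.0290 + 0.0509 + 0.0882 + 0.1557 = 0.3646
G = 1 − 0.3646 = 0.6354

0.635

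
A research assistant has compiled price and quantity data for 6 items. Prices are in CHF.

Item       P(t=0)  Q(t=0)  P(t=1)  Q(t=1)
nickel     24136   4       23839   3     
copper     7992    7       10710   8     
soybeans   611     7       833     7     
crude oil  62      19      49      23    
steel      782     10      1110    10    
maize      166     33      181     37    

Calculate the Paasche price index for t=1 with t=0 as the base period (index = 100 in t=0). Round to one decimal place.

116.6

Paasche price index uses current-period quantities as weights.
ΣP(t=1)·Q(t=1) = 23839×3 + 10710×8 + 833×7 + 49×23 + 1110×10 + 181×37 = 71517 + 85680 + 5831 + 1127 + 11100 + 6697 = 181952
ΣP(t=0)·Q(t=1) = 24136×3 + 7992×8 + 611×7 + 62×23 + 782×10 + 166×37 = 72408 + 63936 + 4277 + 1426 + 7820 + 6142 = 156009
Index = 181952 / 156009 × 100 = 116.6292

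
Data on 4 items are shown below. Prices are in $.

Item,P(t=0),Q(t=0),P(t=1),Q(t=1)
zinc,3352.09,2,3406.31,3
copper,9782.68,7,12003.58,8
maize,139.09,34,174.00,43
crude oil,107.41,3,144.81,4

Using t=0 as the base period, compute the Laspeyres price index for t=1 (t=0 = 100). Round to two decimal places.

121.13

Laspeyres price index uses base-period quantities as weights.
ΣP(t=1)·Q(t=0) = 3406.31×2 + 12003.58×7 + 174.00×34 + 144.81×3 = 6812.62 + 84025.06 + 5916 + 434.43 = 97188.11
ΣP(t=0)·Q(t=0) = 3352.09×2 + 9782.68×7 + 139.09×34 + 107.41×3 = 6704.18 + 68478.76 + 4729.06 + 322.23 = 80234.23
Index = 97188.11 / 80234.23 × 100 = 121.1305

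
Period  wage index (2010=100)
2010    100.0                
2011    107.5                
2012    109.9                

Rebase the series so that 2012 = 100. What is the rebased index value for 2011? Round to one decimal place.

Rebased(2011) = 107.5 / 109.9 × 100 = 97.8162

97.8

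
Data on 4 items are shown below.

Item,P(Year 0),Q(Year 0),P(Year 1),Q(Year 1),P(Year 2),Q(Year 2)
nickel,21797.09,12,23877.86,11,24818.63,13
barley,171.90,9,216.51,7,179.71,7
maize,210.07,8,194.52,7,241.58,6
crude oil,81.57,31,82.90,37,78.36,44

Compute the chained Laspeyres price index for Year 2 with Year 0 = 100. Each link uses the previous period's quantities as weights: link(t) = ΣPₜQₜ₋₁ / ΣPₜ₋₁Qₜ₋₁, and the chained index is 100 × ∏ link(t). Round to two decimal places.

113.64

Link Year 0→Year 1:
ΣP(Year 1)Q(Year 0) = 23877.86×12 + 216.51×9 + 194.52×8 + 82.90×31 = 286534.32 + 1948.59 + 1556.16 + 2569.9 = 292608.97
ΣP(Year 0)Q(Year 0) = 21797.09×12 + 171.90×9 + 210.07×8 + 81.57×31 = 261565.08 + 1547.1 + 1680.56 + 2528.67 = 267321.41
link = 292608.97/267321.41 = 1.094596
Link Year 1→Year 2:
ΣP(Year 2)Q(Year 1) = 24818.63×11 + 179.71×7 + 241.58×7 + 78.36×37 = 273004.93 + 1257.97 + 1691.06 + 2899.32 = 278853.28
ΣP(Year 1)Q(Year 1) = 23877.86×11 + 216.51×7 + 194.52×7 + 82.90×37 = 262656.46 + 1515.57 + 1361.64 + 3067.3 = 268600.97
link = 278853.28/268600.97 = 1.038169
Chained index = 100 × 1.094596 × 1.038169 = 113.6376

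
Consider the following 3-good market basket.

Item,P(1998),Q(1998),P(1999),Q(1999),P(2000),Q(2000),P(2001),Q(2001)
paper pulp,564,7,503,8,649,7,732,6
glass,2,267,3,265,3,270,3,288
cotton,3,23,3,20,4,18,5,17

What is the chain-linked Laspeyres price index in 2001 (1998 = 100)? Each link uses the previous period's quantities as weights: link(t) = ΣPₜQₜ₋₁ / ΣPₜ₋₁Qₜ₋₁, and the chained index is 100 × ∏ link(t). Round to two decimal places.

Link 1998→1999:
ΣP(1999)Q(1998) = 503×7 + 3×267 + 3×23 = 3521 + 801 + 69 = 4391
ΣP(1998)Q(1998) = 564×7 + 2×267 + 3×23 = 3948 + 534 + 69 = 4551
link = 4391/4551 = 0.964843
Link 1999→2000:
ΣP(2000)Q(1999) = 649×8 + 3×265 + 4×20 = 5192 + 795 + 80 = 6067
ΣP(1999)Q(1999) = 503×8 + 3×265 + 3×20 = 4024 + 795 + 60 = 4879
link = 6067/4879 = 1.243493
Link 2000→2001:
ΣP(2001)Q(2000) = 732×7 + 3×270 + 5×18 = 5124 + 810 + 90 = 6024
ΣP(2000)Q(2000) = 649×7 + 3×270 + 4×18 = 4543 + 810 + 72 = 5425
link = 6024/5425 = 1.110415
Chained index = 100 × 0.964843 × 1.243493 × 1.110415 = 133.2248

133.22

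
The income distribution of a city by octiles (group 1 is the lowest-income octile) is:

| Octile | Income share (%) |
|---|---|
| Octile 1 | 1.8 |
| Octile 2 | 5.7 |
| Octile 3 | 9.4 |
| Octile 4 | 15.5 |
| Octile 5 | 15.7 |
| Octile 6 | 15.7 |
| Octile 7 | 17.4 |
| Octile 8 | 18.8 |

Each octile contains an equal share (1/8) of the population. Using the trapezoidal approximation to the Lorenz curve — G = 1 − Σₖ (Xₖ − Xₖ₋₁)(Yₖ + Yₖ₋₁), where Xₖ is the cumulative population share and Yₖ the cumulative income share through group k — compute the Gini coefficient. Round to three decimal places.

0.246

Cumulative income shares Yₖ: 0.0180, 0.0750, 0.1690, 0.3240, 0.4810, 0.6380, 0.8120, 1.0000
Σ (Xₖ−Xₖ₋₁)(Yₖ+Yₖ₋₁) = (1/8)(0.0180+0.0000) + (1/8)(0.0750+0.0180) + (1/8)(0.1690+0.0750) + (1/8)(0.3240+0.1690) + (1/8)(0.4810+0.3240) + (1/8)(0.6380+0.4810) + (1/8)(0.8120+0.6380) + (1/8)(1.0000+0.8120)
  = 0.0023 + 0.0116 + 0.0305 + 0.0616 + 0.1006 + 0.1399 + 0.1813 + 0.2265 = 0.7542
G = 1 − 0.7542 = 0.2458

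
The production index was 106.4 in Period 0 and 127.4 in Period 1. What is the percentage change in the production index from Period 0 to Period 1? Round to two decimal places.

19.74%

Change = (127.4 − 106.4) / 106.4 × 100
       = 21.0 / 106.4 × 100 = 19.7368%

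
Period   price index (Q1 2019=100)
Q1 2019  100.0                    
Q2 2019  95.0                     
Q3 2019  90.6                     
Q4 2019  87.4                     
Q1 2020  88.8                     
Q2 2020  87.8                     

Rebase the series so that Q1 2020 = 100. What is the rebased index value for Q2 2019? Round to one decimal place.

Rebased(Q2 2019) = 95.0 / 88.8 × 100 = 106.9820

107.0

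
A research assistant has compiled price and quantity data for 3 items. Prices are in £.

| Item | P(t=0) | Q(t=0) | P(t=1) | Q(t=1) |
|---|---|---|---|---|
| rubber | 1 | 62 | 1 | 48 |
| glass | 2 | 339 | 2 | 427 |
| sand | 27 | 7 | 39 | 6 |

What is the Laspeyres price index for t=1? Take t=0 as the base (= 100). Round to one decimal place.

109.0

Laspeyres price index uses base-period quantities as weights.
ΣP(t=1)·Q(t=0) = 1×62 + 2×339 + 39×7 = 62 + 678 + 273 = 1013
ΣP(t=0)·Q(t=0) = 1×62 + 2×339 + 27×7 = 62 + 678 + 189 = 929
Index = 1013 / 929 × 100 = 109.0420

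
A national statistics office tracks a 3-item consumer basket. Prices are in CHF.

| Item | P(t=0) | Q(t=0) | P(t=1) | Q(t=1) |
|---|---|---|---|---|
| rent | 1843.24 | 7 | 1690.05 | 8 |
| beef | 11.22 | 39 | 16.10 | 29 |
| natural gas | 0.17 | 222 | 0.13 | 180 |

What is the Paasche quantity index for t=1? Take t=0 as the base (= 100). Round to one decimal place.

Paasche quantity index uses current-period prices as weights.
ΣP(t=1)·Q(t=1) = 1690.05×8 + 16.10×29 + 0.13×180 = 13520.4 + 466.9 + 23.4 = 14010.7
ΣP(t=1)·Q(t=0) = 1690.05×7 + 16.10×39 + 0.13×222 = 11830.35 + 627.9 + 28.86 = 12487.11
Index = 14010.7 / 12487.11 × 100 = 112.2013

112.2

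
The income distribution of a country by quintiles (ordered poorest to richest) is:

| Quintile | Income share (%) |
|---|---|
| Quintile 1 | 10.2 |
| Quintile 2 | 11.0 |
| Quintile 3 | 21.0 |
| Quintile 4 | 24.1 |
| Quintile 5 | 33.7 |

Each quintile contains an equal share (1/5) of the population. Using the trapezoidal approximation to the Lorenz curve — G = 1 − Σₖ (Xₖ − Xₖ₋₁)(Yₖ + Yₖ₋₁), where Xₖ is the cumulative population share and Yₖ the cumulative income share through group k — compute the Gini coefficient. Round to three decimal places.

0.240

Cumulative income shares Yₖ: 0.1020, 0.2120, 0.4220, 0.6630, 1.0000
Σ (Xₖ−Xₖ₋₁)(Yₖ+Yₖ₋₁) = (1/5)(0.1020+0.0000) + (1/5)(0.2120+0.1020) + (1/5)(0.4220+0.2120) + (1/5)(0.6630+0.4220) + (1/5)(1.0000+0.6630)
  = 0.0204 + 0.0628 + 0.1268 + 0.2170 + 0.3326 = 0.7596
G = 1 − 0.7596 = 0.2404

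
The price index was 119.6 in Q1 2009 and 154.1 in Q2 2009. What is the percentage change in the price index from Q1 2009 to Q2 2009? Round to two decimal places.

28.85%

Change = (154.1 − 119.6) / 119.6 × 100
       = 34.5 / 119.6 × 100 = 28.8462%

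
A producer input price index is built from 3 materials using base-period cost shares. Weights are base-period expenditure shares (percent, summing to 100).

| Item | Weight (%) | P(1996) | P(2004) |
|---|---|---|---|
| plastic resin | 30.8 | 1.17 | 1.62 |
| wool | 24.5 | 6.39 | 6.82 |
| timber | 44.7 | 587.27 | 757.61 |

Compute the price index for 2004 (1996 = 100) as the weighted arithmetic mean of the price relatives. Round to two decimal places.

126.46

plastic resin: 30.8 × (1.62/1.17) = 30.8 × 1.384615 = 42.6462
wool: 24.5 × (6.82/6.39) = 24.5 × 1.067293 = 26.1487
timber: 44.7 × (757.61/587.27) = 44.7 × 1.290054 = 57.6654
Index = Σ wᵢ·(p₁ᵢ/p₀ᵢ) = 42.6462 + 26.1487 + 57.6654 = 126.4602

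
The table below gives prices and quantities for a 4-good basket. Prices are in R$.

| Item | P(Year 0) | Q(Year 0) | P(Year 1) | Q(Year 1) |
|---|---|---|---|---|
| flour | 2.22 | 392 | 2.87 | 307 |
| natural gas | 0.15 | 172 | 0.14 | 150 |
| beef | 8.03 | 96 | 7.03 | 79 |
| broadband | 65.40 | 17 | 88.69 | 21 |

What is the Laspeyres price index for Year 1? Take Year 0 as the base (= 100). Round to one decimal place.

119.9

Laspeyres price index uses base-period quantities as weights.
ΣP(Year 1)·Q(Year 0) = 2.87×392 + 0.14×172 + 7.03×96 + 88.69×17 = 1125.04 + 24.08 + 674.88 + 1507.73 = 3331.73
ΣP(Year 0)·Q(Year 0) = 2.22×392 + 0.15×172 + 8.03×96 + 65.40×17 = 870.24 + 25.8 + 770.88 + 1111.8 = 2778.72
Index = 3331.73 / 2778.72 × 100 = 119.9016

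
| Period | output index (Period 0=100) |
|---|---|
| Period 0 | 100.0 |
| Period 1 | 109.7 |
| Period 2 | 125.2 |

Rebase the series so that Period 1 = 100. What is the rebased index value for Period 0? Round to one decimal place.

Rebased(Period 0) = 100.0 / 109.7 × 100 = 91.1577

91.2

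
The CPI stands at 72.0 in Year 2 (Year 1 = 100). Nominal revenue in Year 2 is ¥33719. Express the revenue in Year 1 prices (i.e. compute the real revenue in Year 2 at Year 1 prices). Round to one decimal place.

46831.9

Real = Nominal ÷ (Index/100) = 33719 ÷ (72.0/100)
     = 33719 ÷ 0.720 = 46831.9444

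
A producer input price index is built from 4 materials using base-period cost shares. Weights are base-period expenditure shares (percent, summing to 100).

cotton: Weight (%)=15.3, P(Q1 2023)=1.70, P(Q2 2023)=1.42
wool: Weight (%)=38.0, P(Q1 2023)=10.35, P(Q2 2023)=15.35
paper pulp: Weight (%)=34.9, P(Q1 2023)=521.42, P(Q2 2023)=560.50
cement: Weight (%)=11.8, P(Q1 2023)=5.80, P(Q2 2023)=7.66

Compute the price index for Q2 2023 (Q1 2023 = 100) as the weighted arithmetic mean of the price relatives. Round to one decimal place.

cotton: 15.3 × (1.42/1.70) = 15.3 × 0.835294 = 12.7800
wool: 38.0 × (15.35/10.35) = 38.0 × 1.483092 = 56.3575
paper pulp: 34.9 × (560.50/521.42) = 34.9 × 1.074949 = 37.5157
cement: 11.8 × (7.66/5.80) = 11.8 × 1.320690 = 15.5841
Index = Σ wᵢ·(p₁ᵢ/p₀ᵢ) = 12.7800 + 56.3575 + 37.5157 + 15.5841 = 122.2374

122.2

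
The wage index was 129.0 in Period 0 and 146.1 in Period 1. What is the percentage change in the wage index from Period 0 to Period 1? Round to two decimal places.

13.26%

Change = (146.1 − 129.0) / 129.0 × 100
       = 17.1 / 129.0 × 100 = 13.2558%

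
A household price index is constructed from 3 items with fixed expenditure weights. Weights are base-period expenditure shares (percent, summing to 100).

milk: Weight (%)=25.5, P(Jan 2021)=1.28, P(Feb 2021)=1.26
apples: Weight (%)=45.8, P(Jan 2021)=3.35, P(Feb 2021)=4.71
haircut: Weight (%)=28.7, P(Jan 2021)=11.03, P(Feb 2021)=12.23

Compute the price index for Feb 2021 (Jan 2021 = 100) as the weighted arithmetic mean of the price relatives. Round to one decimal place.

milk: 25.5 × (1.26/1.28) = 25.5 × 0.984375 = 25.1016
apples: 45.8 × (4.71/3.35) = 45.8 × 1.405970 = 64.3934
haircut: 28.7 × (12.23/11.03) = 28.7 × 1.108794 = 31.8224
Index = Σ wᵢ·(p₁ᵢ/p₀ᵢ) = 25.1016 + 64.3934 + 31.8224 = 121.3174

121.3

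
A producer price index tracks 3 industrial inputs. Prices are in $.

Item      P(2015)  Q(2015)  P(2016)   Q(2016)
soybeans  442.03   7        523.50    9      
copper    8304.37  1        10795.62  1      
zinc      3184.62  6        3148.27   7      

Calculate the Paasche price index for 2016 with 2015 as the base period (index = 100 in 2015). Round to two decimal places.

Paasche price index uses current-period quantities as weights.
ΣP(2016)·Q(2016) = 523.50×9 + 10795.62×1 + 3148.27×7 = 4711.5 + 10795.62 + 22037.89 = 37545.01
ΣP(2015)·Q(2016) = 442.03×9 + 8304.37×1 + 3184.62×7 = 3978.27 + 8304.37 + 22292.34 = 34574.98
Index = 37545.01 / 34574.98 × 100 = 108.5901

108.59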